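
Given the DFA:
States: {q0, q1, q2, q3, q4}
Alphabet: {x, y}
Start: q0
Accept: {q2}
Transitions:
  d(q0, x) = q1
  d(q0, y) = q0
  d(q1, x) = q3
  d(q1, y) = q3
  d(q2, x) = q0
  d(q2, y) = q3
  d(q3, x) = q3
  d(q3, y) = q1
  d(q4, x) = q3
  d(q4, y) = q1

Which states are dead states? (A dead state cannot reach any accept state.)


Forward reachability from each state:
  q0 -> reaches {q0, q1, q3}, no accept state (dead)
  q1 -> reaches {q1, q3}, no accept state (dead)
  q2 -> reaches accept state q2 (live)
  q3 -> reaches {q1, q3}, no accept state (dead)
  q4 -> reaches {q1, q3, q4}, no accept state (dead)

{q0, q1, q3, q4}


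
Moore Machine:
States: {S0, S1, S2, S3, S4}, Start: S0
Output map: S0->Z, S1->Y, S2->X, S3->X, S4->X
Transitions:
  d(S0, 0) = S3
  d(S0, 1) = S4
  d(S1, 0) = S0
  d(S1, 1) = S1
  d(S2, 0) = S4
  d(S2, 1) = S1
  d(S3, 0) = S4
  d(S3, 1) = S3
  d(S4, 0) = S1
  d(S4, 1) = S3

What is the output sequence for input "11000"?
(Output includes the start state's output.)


Start: S0 (output Z)
  --1--> S4 (output X)
  --1--> S3 (output X)
  --0--> S4 (output X)
  --0--> S1 (output Y)
  --0--> S0 (output Z)

"ZXXXYZ"


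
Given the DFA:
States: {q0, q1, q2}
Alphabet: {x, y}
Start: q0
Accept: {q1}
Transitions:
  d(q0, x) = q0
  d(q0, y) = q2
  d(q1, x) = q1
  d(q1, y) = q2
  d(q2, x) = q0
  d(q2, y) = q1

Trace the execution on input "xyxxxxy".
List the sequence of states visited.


Input: xyxxxxy
d(q0, x) = q0
d(q0, y) = q2
d(q2, x) = q0
d(q0, x) = q0
d(q0, x) = q0
d(q0, x) = q0
d(q0, y) = q2


q0 -> q0 -> q2 -> q0 -> q0 -> q0 -> q0 -> q2


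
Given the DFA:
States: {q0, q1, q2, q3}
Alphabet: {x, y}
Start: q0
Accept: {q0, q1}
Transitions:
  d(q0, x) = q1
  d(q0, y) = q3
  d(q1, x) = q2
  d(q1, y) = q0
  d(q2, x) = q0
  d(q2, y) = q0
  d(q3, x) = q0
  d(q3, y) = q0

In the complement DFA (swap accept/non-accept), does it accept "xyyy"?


Trace: q0 -> q1 -> q0 -> q3 -> q0
Final: q0
Original accept: {q0, q1}
Complement: q0 is in original accept

No, complement rejects (original accepts)


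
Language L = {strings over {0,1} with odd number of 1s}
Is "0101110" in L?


count('1') = 4; 4 mod 2 = 0

No, "0101110" is not in L


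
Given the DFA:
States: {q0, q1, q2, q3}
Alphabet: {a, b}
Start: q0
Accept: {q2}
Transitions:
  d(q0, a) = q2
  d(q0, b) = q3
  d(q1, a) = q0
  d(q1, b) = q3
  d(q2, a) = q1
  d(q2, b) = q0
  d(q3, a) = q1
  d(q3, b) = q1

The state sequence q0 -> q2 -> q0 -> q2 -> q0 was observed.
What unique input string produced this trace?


Trace back each transition to find the symbol:
  q0 --[a]--> q2
  q2 --[b]--> q0
  q0 --[a]--> q2
  q2 --[b]--> q0

"abab"


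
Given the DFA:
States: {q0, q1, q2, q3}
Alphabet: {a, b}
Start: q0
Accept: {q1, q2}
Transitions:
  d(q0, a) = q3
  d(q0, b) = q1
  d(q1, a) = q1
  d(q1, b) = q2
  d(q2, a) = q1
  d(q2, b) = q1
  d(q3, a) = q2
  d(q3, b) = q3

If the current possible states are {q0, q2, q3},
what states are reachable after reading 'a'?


Apply transition on 'a' from each current state:
  d(q0, a) = q3
  d(q2, a) = q1
  d(q3, a) = q2

{q1, q2, q3}


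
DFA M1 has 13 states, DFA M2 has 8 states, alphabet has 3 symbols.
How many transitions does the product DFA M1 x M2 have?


Product DFA has 13 * 8 = 104 states.
Each has 3 transitions: 104 * 3 = 312

312


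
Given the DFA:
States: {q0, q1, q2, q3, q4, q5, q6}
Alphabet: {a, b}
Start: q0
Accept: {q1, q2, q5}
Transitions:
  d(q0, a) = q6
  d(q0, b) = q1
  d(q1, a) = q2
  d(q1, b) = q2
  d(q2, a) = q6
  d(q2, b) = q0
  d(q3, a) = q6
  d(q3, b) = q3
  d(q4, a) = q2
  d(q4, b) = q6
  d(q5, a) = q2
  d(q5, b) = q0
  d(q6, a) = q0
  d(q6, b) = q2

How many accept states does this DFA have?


Accept states listed: {q1, q2, q5}
Counting: q1(1) q2(2) q5(3)

3


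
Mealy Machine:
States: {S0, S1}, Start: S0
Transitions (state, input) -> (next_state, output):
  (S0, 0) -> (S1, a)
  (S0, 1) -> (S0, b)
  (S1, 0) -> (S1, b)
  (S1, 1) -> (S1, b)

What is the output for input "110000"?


Step-by-step:
  (S0, 1) -> (S0, b)
  (S0, 1) -> (S0, b)
  (S0, 0) -> (S1, a)
  (S1, 0) -> (S1, b)
  (S1, 0) -> (S1, b)
  (S1, 0) -> (S1, b)

"bbabbb"


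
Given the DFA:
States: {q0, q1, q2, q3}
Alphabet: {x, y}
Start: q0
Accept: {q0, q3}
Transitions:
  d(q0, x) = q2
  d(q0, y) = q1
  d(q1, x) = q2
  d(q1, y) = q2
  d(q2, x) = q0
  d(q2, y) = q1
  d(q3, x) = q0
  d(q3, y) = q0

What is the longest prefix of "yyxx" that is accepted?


Run the DFA, marking each prefix where the state is accepting:
  "" -> q0 [accept]
  "y" -> q1 [reject]
  "yy" -> q2 [reject]
  "yyx" -> q0 [accept]
  "yyxx" -> q2 [reject]

"yyx"


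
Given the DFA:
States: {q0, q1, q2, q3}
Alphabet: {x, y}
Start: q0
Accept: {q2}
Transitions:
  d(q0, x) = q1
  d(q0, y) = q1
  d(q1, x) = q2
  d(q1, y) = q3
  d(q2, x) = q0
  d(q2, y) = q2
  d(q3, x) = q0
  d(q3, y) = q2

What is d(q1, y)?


Looking up transition d(q1, y)

q3


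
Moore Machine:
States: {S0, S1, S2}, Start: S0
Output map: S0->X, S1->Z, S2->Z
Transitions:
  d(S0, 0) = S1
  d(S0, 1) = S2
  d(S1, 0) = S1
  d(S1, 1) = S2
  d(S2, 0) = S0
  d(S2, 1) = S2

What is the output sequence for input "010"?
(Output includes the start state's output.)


Start: S0 (output X)
  --0--> S1 (output Z)
  --1--> S2 (output Z)
  --0--> S0 (output X)

"XZZX"


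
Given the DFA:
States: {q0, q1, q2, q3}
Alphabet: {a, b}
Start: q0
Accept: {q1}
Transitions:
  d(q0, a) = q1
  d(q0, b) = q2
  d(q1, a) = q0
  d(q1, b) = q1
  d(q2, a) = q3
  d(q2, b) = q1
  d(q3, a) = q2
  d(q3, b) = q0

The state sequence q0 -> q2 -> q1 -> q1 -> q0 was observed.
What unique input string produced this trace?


Trace back each transition to find the symbol:
  q0 --[b]--> q2
  q2 --[b]--> q1
  q1 --[b]--> q1
  q1 --[a]--> q0

"bbba"


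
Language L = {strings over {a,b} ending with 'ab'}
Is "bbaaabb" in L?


last two symbols = 'bb'

No, "bbaaabb" is not in L


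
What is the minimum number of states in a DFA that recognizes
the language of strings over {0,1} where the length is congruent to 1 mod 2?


States track (length) mod 2.
Need 2 states: one per remainder 0..1; accept = remainder 1.

2


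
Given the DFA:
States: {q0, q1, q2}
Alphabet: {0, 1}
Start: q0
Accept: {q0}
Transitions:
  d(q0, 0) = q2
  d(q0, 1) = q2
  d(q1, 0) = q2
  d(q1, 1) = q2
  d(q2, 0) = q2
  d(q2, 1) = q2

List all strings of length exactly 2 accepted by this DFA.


All strings of length 2: 4 total
Accepted: 0

None


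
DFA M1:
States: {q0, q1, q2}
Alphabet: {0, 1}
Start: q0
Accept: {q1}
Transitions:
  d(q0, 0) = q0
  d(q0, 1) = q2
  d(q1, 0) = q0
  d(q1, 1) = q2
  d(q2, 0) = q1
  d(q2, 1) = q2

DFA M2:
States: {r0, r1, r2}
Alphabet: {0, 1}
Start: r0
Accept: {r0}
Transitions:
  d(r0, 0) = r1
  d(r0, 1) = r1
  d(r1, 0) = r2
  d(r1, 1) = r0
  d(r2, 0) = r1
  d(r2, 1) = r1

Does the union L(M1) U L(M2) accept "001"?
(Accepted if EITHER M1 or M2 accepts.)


M1: final=q2 accepted=False
M2: final=r1 accepted=False

No, union rejects (neither accepts)


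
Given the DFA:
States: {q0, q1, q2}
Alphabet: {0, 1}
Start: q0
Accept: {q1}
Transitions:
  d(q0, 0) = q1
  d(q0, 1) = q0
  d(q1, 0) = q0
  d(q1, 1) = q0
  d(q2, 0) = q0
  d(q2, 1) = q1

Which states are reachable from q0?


BFS from q0:
  layer 0: {q0}
  layer 1: {q1}

{q0, q1}


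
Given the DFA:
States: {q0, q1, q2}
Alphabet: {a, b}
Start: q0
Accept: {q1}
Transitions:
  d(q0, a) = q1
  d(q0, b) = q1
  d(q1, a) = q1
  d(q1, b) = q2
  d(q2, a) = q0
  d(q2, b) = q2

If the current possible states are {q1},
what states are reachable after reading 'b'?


Apply transition on 'b' from each current state:
  d(q1, b) = q2

{q2}


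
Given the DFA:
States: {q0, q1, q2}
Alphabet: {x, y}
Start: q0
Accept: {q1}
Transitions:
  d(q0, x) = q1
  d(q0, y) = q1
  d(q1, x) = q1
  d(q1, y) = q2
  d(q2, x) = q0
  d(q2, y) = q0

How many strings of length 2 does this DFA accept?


Enumerating all length-2 strings:
  "xx" -> q1 [accept]
  "xy" -> q2 [reject]
  "yx" -> q1 [accept]
  "yy" -> q2 [reject]

2 out of 4


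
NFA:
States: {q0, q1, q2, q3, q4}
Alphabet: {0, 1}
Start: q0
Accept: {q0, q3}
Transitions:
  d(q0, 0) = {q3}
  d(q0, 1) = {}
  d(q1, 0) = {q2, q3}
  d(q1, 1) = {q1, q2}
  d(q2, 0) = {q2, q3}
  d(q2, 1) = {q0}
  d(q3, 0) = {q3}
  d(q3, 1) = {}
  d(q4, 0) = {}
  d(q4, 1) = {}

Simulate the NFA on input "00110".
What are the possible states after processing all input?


Start: {q0}
  --0--> {q3}
  --0--> {q3}
  --1--> {}
  --1--> {}
  --0--> {}

{} (empty set, no valid transitions)


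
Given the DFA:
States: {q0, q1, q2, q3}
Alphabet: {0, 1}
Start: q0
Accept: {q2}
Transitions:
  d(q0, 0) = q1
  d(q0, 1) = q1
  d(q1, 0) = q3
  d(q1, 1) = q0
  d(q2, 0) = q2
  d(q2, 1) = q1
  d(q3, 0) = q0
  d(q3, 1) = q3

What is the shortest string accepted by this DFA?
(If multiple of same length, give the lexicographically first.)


BFS by string length (lex-first path to each state shown):
  len 0: q0<-""
  len 1: q1<-"0"
  len 2: q0<-"01", q3<-"00"
  len 3: q0<-"000", q1<-"010", q3<-"001"
  len 4: q0<-"0010", q1<-"0000", q3<-"0011"
  len 5: q0<-"00001", q1<-"00100", q3<-"00000"
  len 6: q0<-"000000", q1<-"000010", q3<-"000001"
  len 7: q0<-"0000010", q1<-"0000000", q3<-"0000011"
  len 8: q0<-"00000001", q1<-"00000100", q3<-"00000000"

No string accepted (empty language)


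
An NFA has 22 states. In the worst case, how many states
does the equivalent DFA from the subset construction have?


Subset construction: one DFA state per subset of NFA states.
2^22 = 4194304

4194304


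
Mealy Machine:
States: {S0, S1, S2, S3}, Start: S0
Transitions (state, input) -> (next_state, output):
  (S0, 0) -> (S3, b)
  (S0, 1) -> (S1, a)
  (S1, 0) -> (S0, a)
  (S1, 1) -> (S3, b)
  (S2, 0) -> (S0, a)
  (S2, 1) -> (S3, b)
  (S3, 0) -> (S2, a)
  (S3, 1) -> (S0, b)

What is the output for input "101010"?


Step-by-step:
  (S0, 1) -> (S1, a)
  (S1, 0) -> (S0, a)
  (S0, 1) -> (S1, a)
  (S1, 0) -> (S0, a)
  (S0, 1) -> (S1, a)
  (S1, 0) -> (S0, a)

"aaaaaa"


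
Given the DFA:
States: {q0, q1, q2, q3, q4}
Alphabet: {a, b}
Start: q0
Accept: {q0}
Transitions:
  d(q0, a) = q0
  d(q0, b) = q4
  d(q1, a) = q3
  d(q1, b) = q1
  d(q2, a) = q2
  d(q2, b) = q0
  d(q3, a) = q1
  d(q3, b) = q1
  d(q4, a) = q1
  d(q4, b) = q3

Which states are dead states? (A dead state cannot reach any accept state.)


Forward reachability from each state:
  q0 -> reaches accept state q0 (live)
  q1 -> reaches {q1, q3}, no accept state (dead)
  q2 -> reaches accept state q0 (live)
  q3 -> reaches {q1, q3}, no accept state (dead)
  q4 -> reaches {q1, q3, q4}, no accept state (dead)

{q1, q3, q4}


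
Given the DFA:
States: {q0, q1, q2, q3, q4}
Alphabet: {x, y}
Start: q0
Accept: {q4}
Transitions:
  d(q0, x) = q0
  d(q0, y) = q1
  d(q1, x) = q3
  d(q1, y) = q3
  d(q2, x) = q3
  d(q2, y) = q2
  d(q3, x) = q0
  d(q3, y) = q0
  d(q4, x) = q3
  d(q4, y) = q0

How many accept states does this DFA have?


Accept states listed: {q4}
Counting: q4(1)

1


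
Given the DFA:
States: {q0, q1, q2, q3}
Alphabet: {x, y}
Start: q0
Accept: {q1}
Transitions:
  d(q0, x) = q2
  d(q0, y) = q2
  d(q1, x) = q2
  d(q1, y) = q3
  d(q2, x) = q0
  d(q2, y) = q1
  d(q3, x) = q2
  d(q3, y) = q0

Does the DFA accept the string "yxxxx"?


Trace: q0 -> q2 -> q0 -> q2 -> q0 -> q2
Final state: q2
Accept states: {q1}

No, rejected (final state q2 is not an accept state)


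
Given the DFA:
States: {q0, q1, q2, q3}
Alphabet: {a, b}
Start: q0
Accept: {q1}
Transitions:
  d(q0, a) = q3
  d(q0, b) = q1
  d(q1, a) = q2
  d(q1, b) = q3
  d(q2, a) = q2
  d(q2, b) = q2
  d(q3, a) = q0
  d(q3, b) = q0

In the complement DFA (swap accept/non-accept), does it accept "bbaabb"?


Trace: q0 -> q1 -> q3 -> q0 -> q3 -> q0 -> q1
Final: q1
Original accept: {q1}
Complement: q1 is in original accept

No, complement rejects (original accepts)


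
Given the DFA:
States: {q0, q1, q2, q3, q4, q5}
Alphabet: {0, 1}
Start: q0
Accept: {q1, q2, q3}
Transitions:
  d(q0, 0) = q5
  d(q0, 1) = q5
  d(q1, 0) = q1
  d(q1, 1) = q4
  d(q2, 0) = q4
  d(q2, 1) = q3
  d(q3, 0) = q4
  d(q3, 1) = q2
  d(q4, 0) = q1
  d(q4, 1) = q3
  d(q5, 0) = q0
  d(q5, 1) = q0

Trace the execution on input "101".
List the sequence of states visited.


Input: 101
d(q0, 1) = q5
d(q5, 0) = q0
d(q0, 1) = q5


q0 -> q5 -> q0 -> q5


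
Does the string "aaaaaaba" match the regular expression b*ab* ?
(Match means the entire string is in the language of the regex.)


|string| = 8; first = 'a'; last = 'a'

No, "aaaaaaba" does not match b*ab*


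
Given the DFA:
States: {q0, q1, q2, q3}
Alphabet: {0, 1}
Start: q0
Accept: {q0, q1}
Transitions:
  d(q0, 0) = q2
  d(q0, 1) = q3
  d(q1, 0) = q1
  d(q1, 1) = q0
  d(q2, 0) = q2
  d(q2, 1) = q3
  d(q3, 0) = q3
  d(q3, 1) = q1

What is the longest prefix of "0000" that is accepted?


Run the DFA, marking each prefix where the state is accepting:
  "" -> q0 [accept]
  "0" -> q2 [reject]
  "00" -> q2 [reject]
  "000" -> q2 [reject]
  "0000" -> q2 [reject]

""


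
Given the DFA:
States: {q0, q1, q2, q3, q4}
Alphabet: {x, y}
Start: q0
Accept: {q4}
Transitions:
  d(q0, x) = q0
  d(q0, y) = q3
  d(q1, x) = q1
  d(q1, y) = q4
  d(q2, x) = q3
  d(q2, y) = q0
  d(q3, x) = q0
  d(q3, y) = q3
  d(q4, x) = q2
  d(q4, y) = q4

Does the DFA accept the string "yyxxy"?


Trace: q0 -> q3 -> q3 -> q0 -> q0 -> q3
Final state: q3
Accept states: {q4}

No, rejected (final state q3 is not an accept state)


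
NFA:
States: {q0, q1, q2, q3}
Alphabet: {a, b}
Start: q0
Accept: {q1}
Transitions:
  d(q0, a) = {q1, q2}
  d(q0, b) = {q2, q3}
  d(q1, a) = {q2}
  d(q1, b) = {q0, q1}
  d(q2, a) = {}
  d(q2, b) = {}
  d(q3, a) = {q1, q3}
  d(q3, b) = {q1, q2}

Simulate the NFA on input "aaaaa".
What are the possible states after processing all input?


Start: {q0}
  --a--> {q1, q2}
  --a--> {q2}
  --a--> {}
  --a--> {}
  --a--> {}

{} (empty set, no valid transitions)


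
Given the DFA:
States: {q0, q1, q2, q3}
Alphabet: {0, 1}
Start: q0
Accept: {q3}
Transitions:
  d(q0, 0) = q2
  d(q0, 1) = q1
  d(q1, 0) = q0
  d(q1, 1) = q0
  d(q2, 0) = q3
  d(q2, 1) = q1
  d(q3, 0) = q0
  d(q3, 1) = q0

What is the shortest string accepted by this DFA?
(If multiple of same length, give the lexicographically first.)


BFS by string length (lex-first path to each state shown):
  len 0: q0<-""
  len 1: q1<-"1", q2<-"0"
  len 2: q0<-"10", q1<-"01", q3<-"00"
Found accept state at length 2.

"00"


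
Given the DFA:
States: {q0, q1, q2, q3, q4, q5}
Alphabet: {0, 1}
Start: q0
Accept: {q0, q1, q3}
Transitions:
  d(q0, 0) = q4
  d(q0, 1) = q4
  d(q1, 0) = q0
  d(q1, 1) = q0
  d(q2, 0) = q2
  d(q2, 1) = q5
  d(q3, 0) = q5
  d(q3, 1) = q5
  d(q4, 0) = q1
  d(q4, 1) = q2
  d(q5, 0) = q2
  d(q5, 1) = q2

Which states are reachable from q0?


BFS from q0:
  layer 0: {q0}
  layer 1: {q4}
  layer 2: {q1, q2}
  layer 3: {q5}

{q0, q1, q2, q4, q5}


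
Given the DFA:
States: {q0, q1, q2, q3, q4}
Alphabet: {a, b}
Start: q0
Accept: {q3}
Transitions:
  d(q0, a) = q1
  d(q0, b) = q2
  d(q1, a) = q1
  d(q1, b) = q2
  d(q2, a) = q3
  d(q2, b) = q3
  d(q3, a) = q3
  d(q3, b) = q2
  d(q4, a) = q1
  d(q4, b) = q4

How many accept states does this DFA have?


Accept states listed: {q3}
Counting: q3(1)

1


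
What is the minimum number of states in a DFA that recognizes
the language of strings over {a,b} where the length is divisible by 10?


States track (length) mod 10.
Need 10 states: one per remainder 0..9; accept = remainder 0.

10


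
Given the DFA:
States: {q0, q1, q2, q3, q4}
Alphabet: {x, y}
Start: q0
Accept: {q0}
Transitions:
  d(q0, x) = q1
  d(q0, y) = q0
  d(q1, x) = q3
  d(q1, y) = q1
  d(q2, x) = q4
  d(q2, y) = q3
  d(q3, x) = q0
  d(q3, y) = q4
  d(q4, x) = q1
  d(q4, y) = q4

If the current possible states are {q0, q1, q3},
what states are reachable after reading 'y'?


Apply transition on 'y' from each current state:
  d(q0, y) = q0
  d(q1, y) = q1
  d(q3, y) = q4

{q0, q1, q4}


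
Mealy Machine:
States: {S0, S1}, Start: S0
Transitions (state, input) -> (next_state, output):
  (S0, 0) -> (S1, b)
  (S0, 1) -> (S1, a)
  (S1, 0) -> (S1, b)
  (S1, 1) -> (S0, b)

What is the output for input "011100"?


Step-by-step:
  (S0, 0) -> (S1, b)
  (S1, 1) -> (S0, b)
  (S0, 1) -> (S1, a)
  (S1, 1) -> (S0, b)
  (S0, 0) -> (S1, b)
  (S1, 0) -> (S1, b)

"bbabbb"


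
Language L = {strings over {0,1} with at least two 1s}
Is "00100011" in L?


count('1') = 3

Yes, "00100011" is in L


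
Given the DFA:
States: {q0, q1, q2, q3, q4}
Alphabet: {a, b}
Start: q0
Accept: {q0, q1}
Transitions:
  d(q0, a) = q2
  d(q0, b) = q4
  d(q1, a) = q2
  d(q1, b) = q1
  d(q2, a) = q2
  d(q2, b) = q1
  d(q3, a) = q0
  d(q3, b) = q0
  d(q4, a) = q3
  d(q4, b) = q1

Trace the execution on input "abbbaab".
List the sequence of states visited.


Input: abbbaab
d(q0, a) = q2
d(q2, b) = q1
d(q1, b) = q1
d(q1, b) = q1
d(q1, a) = q2
d(q2, a) = q2
d(q2, b) = q1


q0 -> q2 -> q1 -> q1 -> q1 -> q2 -> q2 -> q1


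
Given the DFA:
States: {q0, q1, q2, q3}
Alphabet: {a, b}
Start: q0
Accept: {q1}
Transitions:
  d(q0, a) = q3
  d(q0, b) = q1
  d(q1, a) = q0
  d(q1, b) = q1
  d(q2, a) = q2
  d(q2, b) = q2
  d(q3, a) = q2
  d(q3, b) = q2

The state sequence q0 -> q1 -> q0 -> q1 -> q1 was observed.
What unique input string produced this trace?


Trace back each transition to find the symbol:
  q0 --[b]--> q1
  q1 --[a]--> q0
  q0 --[b]--> q1
  q1 --[b]--> q1

"babb"


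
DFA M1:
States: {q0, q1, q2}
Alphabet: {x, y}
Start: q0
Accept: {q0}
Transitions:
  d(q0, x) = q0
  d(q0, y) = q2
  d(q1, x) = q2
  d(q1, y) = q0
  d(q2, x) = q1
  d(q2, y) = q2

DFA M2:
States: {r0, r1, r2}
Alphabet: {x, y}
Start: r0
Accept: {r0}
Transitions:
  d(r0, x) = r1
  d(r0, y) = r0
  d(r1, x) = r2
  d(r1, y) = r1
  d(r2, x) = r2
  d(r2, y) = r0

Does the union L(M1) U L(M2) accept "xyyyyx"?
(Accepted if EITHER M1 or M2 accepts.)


M1: final=q1 accepted=False
M2: final=r2 accepted=False

No, union rejects (neither accepts)


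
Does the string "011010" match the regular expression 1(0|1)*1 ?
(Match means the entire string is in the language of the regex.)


|string| = 6; first = '0'; last = '0'

No, "011010" does not match 1(0|1)*1


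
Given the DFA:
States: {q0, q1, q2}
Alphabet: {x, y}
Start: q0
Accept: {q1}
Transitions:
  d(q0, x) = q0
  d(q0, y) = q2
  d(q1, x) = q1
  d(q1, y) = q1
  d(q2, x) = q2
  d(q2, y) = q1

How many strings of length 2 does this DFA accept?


Enumerating all length-2 strings:
  "xx" -> q0 [reject]
  "xy" -> q2 [reject]
  "yx" -> q2 [reject]
  "yy" -> q1 [accept]

1 out of 4


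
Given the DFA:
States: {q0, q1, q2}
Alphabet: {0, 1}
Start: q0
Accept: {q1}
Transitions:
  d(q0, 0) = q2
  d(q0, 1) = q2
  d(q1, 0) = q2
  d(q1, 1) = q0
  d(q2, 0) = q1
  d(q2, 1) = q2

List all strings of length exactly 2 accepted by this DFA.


All strings of length 2: 4 total
Accepted: 2

"00", "10"


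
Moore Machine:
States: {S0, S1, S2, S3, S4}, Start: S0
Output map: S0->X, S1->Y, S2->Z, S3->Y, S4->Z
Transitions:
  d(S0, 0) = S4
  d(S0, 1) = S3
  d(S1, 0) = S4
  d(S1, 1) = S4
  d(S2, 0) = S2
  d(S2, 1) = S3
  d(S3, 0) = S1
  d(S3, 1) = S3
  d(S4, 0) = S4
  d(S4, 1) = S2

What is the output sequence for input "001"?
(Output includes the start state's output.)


Start: S0 (output X)
  --0--> S4 (output Z)
  --0--> S4 (output Z)
  --1--> S2 (output Z)

"XZZZ"


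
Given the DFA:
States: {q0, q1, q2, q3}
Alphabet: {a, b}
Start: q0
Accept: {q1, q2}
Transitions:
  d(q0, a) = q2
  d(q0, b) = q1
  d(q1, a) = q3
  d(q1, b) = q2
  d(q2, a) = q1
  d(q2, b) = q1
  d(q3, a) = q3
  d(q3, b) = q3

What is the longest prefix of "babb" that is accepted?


Run the DFA, marking each prefix where the state is accepting:
  "" -> q0 [reject]
  "b" -> q1 [accept]
  "ba" -> q3 [reject]
  "bab" -> q3 [reject]
  "babb" -> q3 [reject]

"b"


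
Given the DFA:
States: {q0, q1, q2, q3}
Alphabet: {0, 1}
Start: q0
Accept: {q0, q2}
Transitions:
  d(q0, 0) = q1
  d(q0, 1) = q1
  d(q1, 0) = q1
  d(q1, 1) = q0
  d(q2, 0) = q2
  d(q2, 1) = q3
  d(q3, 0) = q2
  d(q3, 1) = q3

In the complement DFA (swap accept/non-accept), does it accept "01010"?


Trace: q0 -> q1 -> q0 -> q1 -> q0 -> q1
Final: q1
Original accept: {q0, q2}
Complement: q1 is not in original accept

Yes, complement accepts (original rejects)


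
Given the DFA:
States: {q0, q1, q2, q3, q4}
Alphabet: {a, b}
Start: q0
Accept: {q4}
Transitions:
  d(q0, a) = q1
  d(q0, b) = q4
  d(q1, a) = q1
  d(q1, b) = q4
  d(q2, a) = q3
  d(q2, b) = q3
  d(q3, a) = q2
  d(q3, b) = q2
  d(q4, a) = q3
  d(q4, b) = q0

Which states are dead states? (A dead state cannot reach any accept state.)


Forward reachability from each state:
  q0 -> reaches accept state q4 (live)
  q1 -> reaches accept state q4 (live)
  q2 -> reaches {q2, q3}, no accept state (dead)
  q3 -> reaches {q2, q3}, no accept state (dead)
  q4 -> reaches accept state q4 (live)

{q2, q3}


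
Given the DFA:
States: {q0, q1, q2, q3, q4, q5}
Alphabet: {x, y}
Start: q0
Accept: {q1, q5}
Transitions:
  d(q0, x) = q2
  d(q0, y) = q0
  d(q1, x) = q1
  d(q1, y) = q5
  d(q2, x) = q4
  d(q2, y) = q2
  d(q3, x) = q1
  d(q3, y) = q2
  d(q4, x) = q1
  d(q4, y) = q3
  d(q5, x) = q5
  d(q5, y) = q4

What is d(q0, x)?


Looking up transition d(q0, x)

q2


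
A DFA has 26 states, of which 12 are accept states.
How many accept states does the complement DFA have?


Complement swaps accept and non-accept states.
26 - 12 = 14

14


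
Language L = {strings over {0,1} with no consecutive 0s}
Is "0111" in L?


'00' does not occur

Yes, "0111" is in L


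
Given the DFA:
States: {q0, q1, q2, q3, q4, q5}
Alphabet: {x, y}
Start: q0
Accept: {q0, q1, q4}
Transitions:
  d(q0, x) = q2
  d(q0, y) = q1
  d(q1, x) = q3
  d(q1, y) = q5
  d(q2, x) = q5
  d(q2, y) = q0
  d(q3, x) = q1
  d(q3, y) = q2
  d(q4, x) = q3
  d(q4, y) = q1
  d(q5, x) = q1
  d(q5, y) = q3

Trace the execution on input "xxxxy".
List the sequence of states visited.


Input: xxxxy
d(q0, x) = q2
d(q2, x) = q5
d(q5, x) = q1
d(q1, x) = q3
d(q3, y) = q2


q0 -> q2 -> q5 -> q1 -> q3 -> q2


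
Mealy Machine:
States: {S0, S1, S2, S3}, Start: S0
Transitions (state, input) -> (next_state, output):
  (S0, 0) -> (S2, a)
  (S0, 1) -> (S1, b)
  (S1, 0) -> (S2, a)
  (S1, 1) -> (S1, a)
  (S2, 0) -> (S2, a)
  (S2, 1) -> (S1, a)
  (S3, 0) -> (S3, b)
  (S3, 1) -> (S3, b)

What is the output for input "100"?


Step-by-step:
  (S0, 1) -> (S1, b)
  (S1, 0) -> (S2, a)
  (S2, 0) -> (S2, a)

"baa"


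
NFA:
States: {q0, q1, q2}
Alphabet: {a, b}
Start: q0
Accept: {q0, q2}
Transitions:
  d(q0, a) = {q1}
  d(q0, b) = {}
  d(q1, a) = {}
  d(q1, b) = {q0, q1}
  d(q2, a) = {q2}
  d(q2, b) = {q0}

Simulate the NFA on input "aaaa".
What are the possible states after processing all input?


Start: {q0}
  --a--> {q1}
  --a--> {}
  --a--> {}
  --a--> {}

{} (empty set, no valid transitions)


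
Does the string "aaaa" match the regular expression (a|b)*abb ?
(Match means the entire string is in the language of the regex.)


|string| = 4; first = 'a'; last = 'a'

No, "aaaa" does not match (a|b)*abb


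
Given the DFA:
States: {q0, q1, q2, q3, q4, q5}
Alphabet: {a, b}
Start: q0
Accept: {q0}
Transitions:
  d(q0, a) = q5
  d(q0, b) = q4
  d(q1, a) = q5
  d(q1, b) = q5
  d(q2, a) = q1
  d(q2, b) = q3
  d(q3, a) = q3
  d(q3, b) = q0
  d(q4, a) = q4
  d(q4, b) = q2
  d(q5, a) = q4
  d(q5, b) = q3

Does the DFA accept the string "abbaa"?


Trace: q0 -> q5 -> q3 -> q0 -> q5 -> q4
Final state: q4
Accept states: {q0}

No, rejected (final state q4 is not an accept state)


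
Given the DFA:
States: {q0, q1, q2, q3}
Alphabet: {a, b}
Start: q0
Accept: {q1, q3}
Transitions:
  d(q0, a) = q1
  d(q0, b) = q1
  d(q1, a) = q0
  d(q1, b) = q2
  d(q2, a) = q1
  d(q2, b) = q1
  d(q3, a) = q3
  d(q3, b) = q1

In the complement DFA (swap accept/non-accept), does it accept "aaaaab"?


Trace: q0 -> q1 -> q0 -> q1 -> q0 -> q1 -> q2
Final: q2
Original accept: {q1, q3}
Complement: q2 is not in original accept

Yes, complement accepts (original rejects)


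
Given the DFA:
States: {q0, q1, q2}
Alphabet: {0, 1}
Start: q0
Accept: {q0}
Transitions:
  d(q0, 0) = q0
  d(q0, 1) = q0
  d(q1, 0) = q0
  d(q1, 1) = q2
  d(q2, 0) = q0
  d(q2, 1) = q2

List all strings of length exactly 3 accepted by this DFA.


All strings of length 3: 8 total
Accepted: 8

"000", "001", "010", "011", "100", "101", "110", "111"


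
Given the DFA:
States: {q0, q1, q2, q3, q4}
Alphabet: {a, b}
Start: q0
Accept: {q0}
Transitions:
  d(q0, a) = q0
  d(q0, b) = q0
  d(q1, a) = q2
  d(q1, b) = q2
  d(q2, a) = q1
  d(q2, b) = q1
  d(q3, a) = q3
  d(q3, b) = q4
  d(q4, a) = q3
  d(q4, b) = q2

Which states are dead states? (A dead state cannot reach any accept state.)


Forward reachability from each state:
  q0 -> reaches accept state q0 (live)
  q1 -> reaches {q1, q2}, no accept state (dead)
  q2 -> reaches {q1, q2}, no accept state (dead)
  q3 -> reaches {q1, q2, q3, q4}, no accept state (dead)
  q4 -> reaches {q1, q2, q3, q4}, no accept state (dead)

{q1, q2, q3, q4}


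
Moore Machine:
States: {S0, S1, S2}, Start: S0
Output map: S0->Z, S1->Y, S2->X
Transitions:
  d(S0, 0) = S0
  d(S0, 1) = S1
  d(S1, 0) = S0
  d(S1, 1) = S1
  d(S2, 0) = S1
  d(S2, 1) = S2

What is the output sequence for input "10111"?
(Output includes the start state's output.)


Start: S0 (output Z)
  --1--> S1 (output Y)
  --0--> S0 (output Z)
  --1--> S1 (output Y)
  --1--> S1 (output Y)
  --1--> S1 (output Y)

"ZYZYYY"


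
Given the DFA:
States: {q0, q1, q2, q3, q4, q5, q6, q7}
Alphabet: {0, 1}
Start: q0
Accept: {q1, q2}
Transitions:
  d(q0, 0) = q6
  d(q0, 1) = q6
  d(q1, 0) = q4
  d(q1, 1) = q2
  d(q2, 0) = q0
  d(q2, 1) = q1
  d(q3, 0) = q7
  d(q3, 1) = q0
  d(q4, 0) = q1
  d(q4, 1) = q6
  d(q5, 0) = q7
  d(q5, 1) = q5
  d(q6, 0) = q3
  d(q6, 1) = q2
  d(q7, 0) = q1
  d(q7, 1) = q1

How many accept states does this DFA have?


Accept states listed: {q1, q2}
Counting: q1(1) q2(2)

2


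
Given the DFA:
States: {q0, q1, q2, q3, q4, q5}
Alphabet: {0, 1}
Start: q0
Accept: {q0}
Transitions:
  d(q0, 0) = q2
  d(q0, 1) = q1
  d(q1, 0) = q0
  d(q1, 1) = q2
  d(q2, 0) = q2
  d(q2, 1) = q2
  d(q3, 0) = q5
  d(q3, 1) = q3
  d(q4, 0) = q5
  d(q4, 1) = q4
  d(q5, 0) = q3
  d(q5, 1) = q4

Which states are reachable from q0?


BFS from q0:
  layer 0: {q0}
  layer 1: {q1, q2}

{q0, q1, q2}


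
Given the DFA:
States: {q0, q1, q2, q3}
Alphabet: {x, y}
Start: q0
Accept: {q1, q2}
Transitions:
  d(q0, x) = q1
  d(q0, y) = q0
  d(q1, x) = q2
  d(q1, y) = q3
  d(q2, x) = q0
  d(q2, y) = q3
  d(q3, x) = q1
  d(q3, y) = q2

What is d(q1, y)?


Looking up transition d(q1, y)

q3


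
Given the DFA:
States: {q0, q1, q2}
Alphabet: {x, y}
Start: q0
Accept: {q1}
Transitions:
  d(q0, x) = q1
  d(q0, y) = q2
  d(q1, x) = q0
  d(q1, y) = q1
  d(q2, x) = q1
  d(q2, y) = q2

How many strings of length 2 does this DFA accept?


Enumerating all length-2 strings:
  "xx" -> q0 [reject]
  "xy" -> q1 [accept]
  "yx" -> q1 [accept]
  "yy" -> q2 [reject]

2 out of 4


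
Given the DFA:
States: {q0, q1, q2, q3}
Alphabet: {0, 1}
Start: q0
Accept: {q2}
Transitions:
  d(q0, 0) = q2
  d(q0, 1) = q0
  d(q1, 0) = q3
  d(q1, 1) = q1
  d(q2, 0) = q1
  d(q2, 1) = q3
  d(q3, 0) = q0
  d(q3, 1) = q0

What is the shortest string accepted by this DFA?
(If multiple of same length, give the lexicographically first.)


BFS by string length (lex-first path to each state shown):
  len 0: q0<-""
  len 1: q0<-"1", q2<-"0"
Found accept state at length 1.

"0"


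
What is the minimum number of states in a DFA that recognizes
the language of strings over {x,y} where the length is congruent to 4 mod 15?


States track (length) mod 15.
Need 15 states: one per remainder 0..14; accept = remainder 4.

15


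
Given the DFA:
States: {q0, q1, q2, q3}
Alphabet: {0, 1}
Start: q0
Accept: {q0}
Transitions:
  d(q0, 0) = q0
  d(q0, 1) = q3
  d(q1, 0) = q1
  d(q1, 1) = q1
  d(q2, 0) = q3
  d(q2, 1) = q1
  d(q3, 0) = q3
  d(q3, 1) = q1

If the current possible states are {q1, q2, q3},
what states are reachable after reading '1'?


Apply transition on '1' from each current state:
  d(q1, 1) = q1
  d(q2, 1) = q1
  d(q3, 1) = q1

{q1}


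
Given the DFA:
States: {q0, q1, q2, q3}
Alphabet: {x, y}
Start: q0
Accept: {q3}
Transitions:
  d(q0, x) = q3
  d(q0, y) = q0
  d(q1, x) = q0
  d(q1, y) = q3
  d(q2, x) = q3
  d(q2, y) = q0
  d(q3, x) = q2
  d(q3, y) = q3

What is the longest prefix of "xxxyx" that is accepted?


Run the DFA, marking each prefix where the state is accepting:
  "" -> q0 [reject]
  "x" -> q3 [accept]
  "xx" -> q2 [reject]
  "xxx" -> q3 [accept]
  "xxxy" -> q3 [accept]
  "xxxyx" -> q2 [reject]

"xxxy"


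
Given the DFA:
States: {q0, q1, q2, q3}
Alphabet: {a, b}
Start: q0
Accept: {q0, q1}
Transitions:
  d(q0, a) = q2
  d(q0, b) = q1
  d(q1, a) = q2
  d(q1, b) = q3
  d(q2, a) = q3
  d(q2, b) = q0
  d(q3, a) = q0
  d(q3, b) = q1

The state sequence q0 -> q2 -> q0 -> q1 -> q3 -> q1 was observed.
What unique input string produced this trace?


Trace back each transition to find the symbol:
  q0 --[a]--> q2
  q2 --[b]--> q0
  q0 --[b]--> q1
  q1 --[b]--> q3
  q3 --[b]--> q1

"abbbb"


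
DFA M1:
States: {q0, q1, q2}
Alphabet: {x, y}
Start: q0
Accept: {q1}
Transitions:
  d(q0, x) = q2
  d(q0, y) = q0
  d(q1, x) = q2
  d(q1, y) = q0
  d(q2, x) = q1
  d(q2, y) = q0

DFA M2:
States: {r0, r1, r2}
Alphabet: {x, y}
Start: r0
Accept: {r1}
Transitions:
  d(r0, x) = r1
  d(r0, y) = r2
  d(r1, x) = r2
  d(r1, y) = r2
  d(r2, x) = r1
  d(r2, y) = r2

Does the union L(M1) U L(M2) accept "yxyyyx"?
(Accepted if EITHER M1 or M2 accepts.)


M1: final=q2 accepted=False
M2: final=r1 accepted=True

Yes, union accepts


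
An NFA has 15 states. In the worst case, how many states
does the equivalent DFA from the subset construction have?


Subset construction: one DFA state per subset of NFA states.
2^15 = 32768

32768


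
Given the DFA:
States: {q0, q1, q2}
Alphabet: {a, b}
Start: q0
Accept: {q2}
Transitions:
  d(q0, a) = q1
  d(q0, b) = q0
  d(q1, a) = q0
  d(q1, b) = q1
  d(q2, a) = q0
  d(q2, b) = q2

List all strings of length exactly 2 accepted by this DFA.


All strings of length 2: 4 total
Accepted: 0

None


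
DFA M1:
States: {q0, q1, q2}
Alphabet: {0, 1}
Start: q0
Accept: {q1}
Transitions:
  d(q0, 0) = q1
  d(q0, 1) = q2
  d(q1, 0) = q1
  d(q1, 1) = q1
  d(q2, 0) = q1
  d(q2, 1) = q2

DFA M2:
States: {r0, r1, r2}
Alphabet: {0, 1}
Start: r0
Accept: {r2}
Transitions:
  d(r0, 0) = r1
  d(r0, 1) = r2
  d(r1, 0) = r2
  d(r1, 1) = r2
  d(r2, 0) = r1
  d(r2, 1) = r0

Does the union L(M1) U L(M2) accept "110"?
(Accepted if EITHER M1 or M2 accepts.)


M1: final=q1 accepted=True
M2: final=r1 accepted=False

Yes, union accepts


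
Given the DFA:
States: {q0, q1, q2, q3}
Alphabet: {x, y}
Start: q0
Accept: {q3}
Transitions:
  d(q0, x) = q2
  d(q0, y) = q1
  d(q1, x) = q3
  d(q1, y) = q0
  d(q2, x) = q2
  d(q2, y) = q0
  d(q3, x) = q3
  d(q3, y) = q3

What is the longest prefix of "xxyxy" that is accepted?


Run the DFA, marking each prefix where the state is accepting:
  "" -> q0 [reject]
  "x" -> q2 [reject]
  "xx" -> q2 [reject]
  "xxy" -> q0 [reject]
  "xxyx" -> q2 [reject]
  "xxyxy" -> q0 [reject]

No prefix is accepted


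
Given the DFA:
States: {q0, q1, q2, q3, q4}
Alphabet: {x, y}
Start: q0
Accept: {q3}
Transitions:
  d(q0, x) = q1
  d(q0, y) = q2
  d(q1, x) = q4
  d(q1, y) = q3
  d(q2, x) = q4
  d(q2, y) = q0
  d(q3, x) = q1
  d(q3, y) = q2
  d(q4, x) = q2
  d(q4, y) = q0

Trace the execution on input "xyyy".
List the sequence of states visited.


Input: xyyy
d(q0, x) = q1
d(q1, y) = q3
d(q3, y) = q2
d(q2, y) = q0


q0 -> q1 -> q3 -> q2 -> q0


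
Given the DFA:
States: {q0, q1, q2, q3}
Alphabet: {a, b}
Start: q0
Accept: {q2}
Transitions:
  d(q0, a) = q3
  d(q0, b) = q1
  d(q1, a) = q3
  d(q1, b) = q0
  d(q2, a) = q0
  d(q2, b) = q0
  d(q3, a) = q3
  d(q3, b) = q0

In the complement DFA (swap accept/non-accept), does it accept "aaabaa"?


Trace: q0 -> q3 -> q3 -> q3 -> q0 -> q3 -> q3
Final: q3
Original accept: {q2}
Complement: q3 is not in original accept

Yes, complement accepts (original rejects)


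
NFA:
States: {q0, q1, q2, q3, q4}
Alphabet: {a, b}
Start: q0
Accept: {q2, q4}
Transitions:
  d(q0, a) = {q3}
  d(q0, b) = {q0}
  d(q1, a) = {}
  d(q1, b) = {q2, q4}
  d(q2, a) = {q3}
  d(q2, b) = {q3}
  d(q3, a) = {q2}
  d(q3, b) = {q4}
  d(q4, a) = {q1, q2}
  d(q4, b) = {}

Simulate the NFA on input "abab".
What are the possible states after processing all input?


Start: {q0}
  --a--> {q3}
  --b--> {q4}
  --a--> {q1, q2}
  --b--> {q2, q3, q4}

{q2, q3, q4}


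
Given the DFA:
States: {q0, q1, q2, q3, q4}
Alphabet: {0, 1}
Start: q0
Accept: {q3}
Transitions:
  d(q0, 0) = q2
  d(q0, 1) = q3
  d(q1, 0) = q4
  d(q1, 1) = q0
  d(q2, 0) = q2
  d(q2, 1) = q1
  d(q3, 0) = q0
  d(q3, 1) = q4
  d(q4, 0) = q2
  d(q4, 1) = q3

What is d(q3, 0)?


Looking up transition d(q3, 0)

q0


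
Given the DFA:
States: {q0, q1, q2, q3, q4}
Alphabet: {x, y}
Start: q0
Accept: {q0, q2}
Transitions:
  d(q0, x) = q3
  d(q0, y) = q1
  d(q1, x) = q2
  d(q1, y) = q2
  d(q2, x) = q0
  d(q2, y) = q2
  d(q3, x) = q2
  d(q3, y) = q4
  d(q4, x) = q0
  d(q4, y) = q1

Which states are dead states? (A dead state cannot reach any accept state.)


Forward reachability from each state:
  q0 -> reaches accept state q0 (live)
  q1 -> reaches accept state q0 (live)
  q2 -> reaches accept state q0 (live)
  q3 -> reaches accept state q0 (live)
  q4 -> reaches accept state q0 (live)

None (all states can reach an accept state)


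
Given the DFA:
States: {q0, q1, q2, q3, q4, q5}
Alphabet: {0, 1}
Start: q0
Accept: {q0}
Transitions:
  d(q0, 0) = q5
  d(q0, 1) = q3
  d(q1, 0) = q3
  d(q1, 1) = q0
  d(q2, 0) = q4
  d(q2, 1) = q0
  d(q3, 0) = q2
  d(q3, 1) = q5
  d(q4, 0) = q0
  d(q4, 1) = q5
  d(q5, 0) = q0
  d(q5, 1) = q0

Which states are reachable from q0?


BFS from q0:
  layer 0: {q0}
  layer 1: {q3, q5}
  layer 2: {q2}
  layer 3: {q4}

{q0, q2, q3, q4, q5}


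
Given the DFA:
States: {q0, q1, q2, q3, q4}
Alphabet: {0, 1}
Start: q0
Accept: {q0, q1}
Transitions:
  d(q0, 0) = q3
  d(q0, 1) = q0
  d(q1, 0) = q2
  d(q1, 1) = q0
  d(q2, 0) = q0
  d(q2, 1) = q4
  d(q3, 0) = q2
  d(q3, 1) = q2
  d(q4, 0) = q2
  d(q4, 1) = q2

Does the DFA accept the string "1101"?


Trace: q0 -> q0 -> q0 -> q3 -> q2
Final state: q2
Accept states: {q0, q1}

No, rejected (final state q2 is not an accept state)


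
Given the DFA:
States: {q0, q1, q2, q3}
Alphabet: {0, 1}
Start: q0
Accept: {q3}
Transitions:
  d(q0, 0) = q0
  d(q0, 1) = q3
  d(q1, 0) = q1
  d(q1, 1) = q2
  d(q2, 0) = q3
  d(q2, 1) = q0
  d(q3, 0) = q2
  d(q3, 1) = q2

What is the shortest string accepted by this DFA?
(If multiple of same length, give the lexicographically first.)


BFS by string length (lex-first path to each state shown):
  len 0: q0<-""
  len 1: q0<-"0", q3<-"1"
Found accept state at length 1.

"1"


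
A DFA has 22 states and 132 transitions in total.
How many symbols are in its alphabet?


Each state has exactly one transition per symbol.
|alphabet| = transitions / states = 132 / 22 = 6

6


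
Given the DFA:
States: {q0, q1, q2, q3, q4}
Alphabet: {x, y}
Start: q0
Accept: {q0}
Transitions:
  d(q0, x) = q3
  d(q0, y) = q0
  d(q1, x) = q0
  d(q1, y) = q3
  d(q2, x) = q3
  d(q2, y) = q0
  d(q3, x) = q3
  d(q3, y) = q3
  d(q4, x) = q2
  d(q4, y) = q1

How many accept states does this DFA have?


Accept states listed: {q0}
Counting: q0(1)

1


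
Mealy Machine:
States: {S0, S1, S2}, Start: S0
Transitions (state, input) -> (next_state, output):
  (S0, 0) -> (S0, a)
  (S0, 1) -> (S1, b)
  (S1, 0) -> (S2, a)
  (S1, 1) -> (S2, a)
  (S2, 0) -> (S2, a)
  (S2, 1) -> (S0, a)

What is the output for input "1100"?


Step-by-step:
  (S0, 1) -> (S1, b)
  (S1, 1) -> (S2, a)
  (S2, 0) -> (S2, a)
  (S2, 0) -> (S2, a)

"baaa"


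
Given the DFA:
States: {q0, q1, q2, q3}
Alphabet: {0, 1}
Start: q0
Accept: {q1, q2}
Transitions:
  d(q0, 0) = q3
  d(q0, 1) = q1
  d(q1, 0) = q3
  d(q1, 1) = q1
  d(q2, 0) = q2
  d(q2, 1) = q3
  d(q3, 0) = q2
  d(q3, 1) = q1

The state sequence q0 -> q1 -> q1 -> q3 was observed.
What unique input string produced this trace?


Trace back each transition to find the symbol:
  q0 --[1]--> q1
  q1 --[1]--> q1
  q1 --[0]--> q3

"110"


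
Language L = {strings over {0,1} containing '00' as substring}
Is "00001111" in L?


'00' occurs at index 0

Yes, "00001111" is in L


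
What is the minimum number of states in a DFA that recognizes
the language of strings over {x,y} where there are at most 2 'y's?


States: count = 0, 1, ..., 2 (all accepting; 3 states), plus a dead state for count > 2.
Total: 3 + 1 = 4.

4


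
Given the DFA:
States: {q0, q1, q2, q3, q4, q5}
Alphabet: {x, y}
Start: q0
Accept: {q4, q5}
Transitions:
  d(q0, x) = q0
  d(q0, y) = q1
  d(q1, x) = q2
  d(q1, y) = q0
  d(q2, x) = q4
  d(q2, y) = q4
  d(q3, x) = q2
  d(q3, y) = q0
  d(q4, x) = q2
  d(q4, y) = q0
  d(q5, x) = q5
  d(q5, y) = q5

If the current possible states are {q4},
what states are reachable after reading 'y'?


Apply transition on 'y' from each current state:
  d(q4, y) = q0

{q0}


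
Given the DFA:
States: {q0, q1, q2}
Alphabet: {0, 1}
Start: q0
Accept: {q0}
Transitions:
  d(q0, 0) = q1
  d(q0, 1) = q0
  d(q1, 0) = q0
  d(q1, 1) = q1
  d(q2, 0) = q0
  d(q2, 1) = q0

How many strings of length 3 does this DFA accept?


Enumerating all length-3 strings:
  "000" -> q1 [reject]
  "001" -> q0 [accept]
  "010" -> q0 [accept]
  "011" -> q1 [reject]
  "100" -> q0 [accept]
  "101" -> q1 [reject]
  "110" -> q1 [reject]
  "111" -> q0 [accept]

4 out of 8


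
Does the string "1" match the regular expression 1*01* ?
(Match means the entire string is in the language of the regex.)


|string| = 1; first = '1'; last = '1'

No, "1" does not match 1*01*


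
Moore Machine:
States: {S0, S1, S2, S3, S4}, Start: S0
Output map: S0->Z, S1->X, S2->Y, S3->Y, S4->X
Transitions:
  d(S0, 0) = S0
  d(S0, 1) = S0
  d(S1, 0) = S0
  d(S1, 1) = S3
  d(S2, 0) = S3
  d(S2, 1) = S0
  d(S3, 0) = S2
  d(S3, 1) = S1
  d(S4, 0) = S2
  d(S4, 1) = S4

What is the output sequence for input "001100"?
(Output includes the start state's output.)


Start: S0 (output Z)
  --0--> S0 (output Z)
  --0--> S0 (output Z)
  --1--> S0 (output Z)
  --1--> S0 (output Z)
  --0--> S0 (output Z)
  --0--> S0 (output Z)

"ZZZZZZZ"


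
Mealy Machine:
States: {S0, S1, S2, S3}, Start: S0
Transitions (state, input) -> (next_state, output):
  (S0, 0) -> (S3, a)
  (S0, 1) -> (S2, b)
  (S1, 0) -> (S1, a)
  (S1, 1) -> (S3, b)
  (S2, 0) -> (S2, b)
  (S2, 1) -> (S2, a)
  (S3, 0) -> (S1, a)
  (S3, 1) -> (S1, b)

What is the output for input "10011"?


Step-by-step:
  (S0, 1) -> (S2, b)
  (S2, 0) -> (S2, b)
  (S2, 0) -> (S2, b)
  (S2, 1) -> (S2, a)
  (S2, 1) -> (S2, a)

"bbbaa"


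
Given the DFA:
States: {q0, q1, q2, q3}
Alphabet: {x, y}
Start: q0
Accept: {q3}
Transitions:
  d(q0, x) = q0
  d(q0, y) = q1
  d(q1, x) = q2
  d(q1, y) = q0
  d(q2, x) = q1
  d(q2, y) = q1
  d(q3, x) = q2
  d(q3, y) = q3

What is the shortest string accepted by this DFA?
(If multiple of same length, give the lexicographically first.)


BFS by string length (lex-first path to each state shown):
  len 0: q0<-""
  len 1: q0<-"x", q1<-"y"
  len 2: q0<-"xx", q1<-"xy", q2<-"yx"
  len 3: q0<-"xxx", q1<-"xxy", q2<-"xyx"
  len 4: q0<-"xxxx", q1<-"xxxy", q2<-"xxyx"
  len 5: q0<-"xxxxx", q1<-"xxxxy", q2<-"xxxyx"
  len 6: q0<-"xxxxxx", q1<-"xxxxxy", q2<-"xxxxyx"
  len 7: q0<-"xxxxxxx", q1<-"xxxxxxy", q2<-"xxxxxyx"
  len 8: q0<-"xxxxxxxx", q1<-"xxxxxxxy", q2<-"xxxxxxyx"

No string accepted (empty language)


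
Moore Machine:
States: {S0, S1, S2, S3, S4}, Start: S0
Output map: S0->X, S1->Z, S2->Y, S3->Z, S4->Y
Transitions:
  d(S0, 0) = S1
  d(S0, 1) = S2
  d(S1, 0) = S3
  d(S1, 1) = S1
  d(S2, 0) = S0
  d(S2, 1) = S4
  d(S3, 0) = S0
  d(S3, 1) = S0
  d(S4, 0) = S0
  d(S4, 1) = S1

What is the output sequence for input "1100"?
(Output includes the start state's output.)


Start: S0 (output X)
  --1--> S2 (output Y)
  --1--> S4 (output Y)
  --0--> S0 (output X)
  --0--> S1 (output Z)

"XYYXZ"
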